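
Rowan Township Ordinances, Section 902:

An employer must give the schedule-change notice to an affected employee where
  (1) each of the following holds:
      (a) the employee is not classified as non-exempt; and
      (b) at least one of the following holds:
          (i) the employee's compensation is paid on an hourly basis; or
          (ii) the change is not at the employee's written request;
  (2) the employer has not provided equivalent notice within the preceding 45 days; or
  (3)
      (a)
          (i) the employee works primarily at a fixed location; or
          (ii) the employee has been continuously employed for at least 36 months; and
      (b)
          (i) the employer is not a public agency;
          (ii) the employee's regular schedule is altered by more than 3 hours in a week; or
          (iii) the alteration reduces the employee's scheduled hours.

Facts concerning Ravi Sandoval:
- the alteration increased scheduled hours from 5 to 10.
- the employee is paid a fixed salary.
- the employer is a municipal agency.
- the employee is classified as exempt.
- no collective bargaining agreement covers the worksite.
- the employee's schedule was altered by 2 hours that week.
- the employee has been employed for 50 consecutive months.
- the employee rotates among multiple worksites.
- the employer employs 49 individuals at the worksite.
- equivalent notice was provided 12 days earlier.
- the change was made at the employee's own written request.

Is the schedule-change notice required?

(a) not (non-exempt) — met.
(i) hourly-paid — not met.
(ii) not employee-requested — not met.
So (b) is not satisfied (F OR F).
(1) = T AND F = false.
(2) no recent notice — fails.
(i) fixed location — fails.
(ii) tenure ≥ 36 mo. — met.
(a): F OR T → true.
(i) not (public agency) — not satisfied.
(ii) schedule shift > 3h — fails.
(iii) hours reduced — not satisfied.
(b): F OR F OR F → false.
(3): T AND F → false.
Overall = F OR F OR F = false.

No — not required.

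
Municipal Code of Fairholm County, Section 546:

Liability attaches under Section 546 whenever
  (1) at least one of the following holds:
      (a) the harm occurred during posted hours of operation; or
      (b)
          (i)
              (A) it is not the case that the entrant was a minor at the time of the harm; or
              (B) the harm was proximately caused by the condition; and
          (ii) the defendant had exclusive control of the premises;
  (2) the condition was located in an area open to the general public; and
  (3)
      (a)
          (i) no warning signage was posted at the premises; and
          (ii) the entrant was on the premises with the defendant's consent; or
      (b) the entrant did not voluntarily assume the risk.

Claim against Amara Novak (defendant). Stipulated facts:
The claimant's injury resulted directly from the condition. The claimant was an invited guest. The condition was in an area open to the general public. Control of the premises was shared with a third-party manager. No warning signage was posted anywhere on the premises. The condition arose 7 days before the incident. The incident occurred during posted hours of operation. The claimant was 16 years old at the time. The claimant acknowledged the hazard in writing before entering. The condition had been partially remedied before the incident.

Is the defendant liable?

Yes — liable.

(a) during posted hours — holds.
(A) not (entrant a minor) — fails.
(B) proximate cause — holds.
(i) = F OR T = true.
(ii) exclusive control — not satisfied.
(b) = T AND F = false.
(1) = T OR F = true.
(2) public area — satisfied.
(i) no signage posted — satisfied.
(ii) consent to enter — satisfied.
(a): T AND T → true.
(b) no assumed risk — not satisfied.
So (3) is satisfied (T OR F).
Overall: T AND T AND T → true.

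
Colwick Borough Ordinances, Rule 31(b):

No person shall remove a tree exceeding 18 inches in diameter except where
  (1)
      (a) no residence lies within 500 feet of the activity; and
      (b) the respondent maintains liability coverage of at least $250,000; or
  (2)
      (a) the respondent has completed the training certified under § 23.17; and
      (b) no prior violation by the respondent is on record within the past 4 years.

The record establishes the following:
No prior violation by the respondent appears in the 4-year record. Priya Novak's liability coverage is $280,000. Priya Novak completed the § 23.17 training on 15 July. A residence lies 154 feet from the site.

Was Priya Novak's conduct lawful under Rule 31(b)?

Yes — lawful.

(a) no residence in 500 ft — fails.
(b) coverage ≥ $250,000 — satisfied.
(1): F AND T → false.
(a) training certified — met.
(b) no prior violation — holds.
So (2) is satisfied (T AND T).
Overall = F OR T = true.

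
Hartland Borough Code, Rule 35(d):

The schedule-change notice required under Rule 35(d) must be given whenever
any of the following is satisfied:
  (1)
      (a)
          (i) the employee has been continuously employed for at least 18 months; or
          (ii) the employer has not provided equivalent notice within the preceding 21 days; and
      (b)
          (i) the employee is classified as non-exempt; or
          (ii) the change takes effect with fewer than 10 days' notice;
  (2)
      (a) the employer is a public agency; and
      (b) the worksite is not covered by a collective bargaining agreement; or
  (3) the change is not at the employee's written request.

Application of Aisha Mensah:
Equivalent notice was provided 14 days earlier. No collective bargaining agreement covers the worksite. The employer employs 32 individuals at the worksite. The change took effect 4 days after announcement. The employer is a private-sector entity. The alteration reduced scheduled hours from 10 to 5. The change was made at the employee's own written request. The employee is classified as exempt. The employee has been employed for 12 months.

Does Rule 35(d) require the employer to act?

(i) tenure ≥ 18 mo. — not met.
(ii) no recent notice — fails.
(a): F OR F → false.
(i) non-exempt — fails.
(ii) < 10 days' notice — satisfied.
(b): F OR T → true.
So (1) is not satisfied (F AND T).
(a) public agency — not met.
(b) no CBA — holds.
(2) = F AND T = false.
(3) not employee-requested — not met.
Overall = F OR F OR F = false.

No — not required.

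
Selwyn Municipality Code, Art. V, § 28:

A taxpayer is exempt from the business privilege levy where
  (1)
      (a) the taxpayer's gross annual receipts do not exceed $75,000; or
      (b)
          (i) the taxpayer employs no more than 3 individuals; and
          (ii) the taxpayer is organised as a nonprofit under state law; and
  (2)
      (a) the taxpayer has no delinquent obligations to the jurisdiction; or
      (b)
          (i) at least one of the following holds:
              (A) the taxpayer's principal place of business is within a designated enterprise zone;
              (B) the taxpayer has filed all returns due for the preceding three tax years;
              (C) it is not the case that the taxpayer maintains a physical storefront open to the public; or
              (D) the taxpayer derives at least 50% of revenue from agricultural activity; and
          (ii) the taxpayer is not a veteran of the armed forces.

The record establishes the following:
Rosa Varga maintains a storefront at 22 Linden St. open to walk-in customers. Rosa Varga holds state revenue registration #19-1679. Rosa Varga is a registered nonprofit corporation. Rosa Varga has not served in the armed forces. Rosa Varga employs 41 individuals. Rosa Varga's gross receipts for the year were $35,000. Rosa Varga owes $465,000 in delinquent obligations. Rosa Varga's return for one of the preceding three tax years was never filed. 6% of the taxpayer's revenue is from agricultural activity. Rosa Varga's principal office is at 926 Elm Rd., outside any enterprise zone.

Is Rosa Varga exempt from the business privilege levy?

(a) receipts ≤ $75,000 — met.
(i) ≤ 3 employees — not met.
(ii) nonprofit — satisfied.
(b): F AND T → false.
(1) = T OR F = true.
(a) no delinquency — not met.
(A) in enterprise zone — not satisfied.
(B) returns current — not met.
(C) not (has storefront) — fails.
(D) ≥50% agricultural — not satisfied.
(i) = F OR F OR F OR F = false.
(ii) not (veteran) — satisfied.
So (b) is not satisfied (F AND T).
So (2) is not satisfied (F OR F).
So Overall is not satisfied (T AND F).

No — not exempt.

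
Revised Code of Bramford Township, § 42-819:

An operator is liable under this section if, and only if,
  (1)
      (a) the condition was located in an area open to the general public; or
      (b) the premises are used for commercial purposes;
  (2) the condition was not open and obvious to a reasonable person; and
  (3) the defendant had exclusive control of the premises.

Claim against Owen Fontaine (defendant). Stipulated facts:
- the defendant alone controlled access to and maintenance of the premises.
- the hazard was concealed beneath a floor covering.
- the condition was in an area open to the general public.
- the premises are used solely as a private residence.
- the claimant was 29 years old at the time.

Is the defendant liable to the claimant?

Yes — liable.

(a) public area — satisfied.
(b) commercial use — not met.
(1) = T OR F = true.
(2) not open/obvious — holds.
(3) exclusive control — holds.
Overall = T AND T AND T = true.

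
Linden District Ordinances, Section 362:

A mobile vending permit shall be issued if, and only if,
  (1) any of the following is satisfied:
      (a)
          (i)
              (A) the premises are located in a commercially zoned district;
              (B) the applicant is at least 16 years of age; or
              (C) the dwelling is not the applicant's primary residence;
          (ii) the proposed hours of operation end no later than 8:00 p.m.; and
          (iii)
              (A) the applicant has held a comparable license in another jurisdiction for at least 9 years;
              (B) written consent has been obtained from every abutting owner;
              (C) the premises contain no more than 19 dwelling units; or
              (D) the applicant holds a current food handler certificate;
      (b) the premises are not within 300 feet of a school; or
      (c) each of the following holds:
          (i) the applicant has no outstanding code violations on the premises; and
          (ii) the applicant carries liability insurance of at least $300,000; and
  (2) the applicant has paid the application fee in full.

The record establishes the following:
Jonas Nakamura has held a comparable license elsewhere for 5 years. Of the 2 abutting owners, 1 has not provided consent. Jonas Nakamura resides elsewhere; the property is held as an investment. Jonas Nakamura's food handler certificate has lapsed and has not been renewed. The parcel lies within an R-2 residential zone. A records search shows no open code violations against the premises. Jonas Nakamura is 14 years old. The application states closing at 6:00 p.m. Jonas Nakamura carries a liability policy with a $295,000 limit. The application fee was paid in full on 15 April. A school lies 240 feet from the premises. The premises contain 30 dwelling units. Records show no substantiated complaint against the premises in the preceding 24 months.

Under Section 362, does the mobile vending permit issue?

(A) commercially zoned — fails.
(B) age ≥ 16 — not satisfied.
(C) not (primary residence) — satisfied.
(i) = F OR F OR T = true.
(ii) closes by 8 p.m. — satisfied.
(A) prior license ≥ 9 yr — not met.
(B) all abutters consent — fails.
(C) ≤ 19 units — not satisfied.
(D) food handler cert. — not met.
(iii): F OR F OR F OR F → false.
(a): T AND T AND F → false.
(b) ≥300 ft from school — not satisfied.
(i) no code violations — holds.
(ii) insurance ≥ $300,000 — fails.
(c) = T AND F = false.
(1): F OR F OR F → false.
(2) fee paid — holds.
Overall: F AND T → false.

No — denied.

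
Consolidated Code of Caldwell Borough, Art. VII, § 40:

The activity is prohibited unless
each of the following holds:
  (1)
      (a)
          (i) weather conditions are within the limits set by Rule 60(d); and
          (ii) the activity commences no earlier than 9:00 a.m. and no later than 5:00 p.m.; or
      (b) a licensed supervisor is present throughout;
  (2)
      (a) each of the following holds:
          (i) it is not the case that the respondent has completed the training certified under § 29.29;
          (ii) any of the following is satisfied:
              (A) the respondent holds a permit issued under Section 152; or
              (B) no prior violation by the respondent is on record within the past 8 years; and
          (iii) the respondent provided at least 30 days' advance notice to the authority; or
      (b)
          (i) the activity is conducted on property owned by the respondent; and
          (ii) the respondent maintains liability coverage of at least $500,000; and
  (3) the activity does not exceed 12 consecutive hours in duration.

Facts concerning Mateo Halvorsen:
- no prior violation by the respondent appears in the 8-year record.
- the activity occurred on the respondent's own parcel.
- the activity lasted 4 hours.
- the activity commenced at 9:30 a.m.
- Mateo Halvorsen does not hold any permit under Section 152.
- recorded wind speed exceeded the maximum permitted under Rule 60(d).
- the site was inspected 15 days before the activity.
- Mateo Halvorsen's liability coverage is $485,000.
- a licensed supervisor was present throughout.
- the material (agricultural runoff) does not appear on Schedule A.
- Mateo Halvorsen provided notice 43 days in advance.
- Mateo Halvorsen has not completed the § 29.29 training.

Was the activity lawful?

Yes — lawful.

(i) weather ok — fails.
(ii) start within hours — met.
So (a) is not satisfied (F AND T).
(b) supervisor present — met.
(1): F OR T → true.
(i) not (training certified) — holds.
(A) holds permit — not satisfied.
(B) no prior violation — met.
So (ii) is satisfied (F OR T).
(iii) ≥30 days' notice — holds.
(a): T AND T AND T → true.
(i) own property — satisfied.
(ii) coverage ≥ $500,000 — not met.
(b) = T AND F = false.
So (2) is satisfied (T OR F).
(3) ≤ 12 hrs duration — met.
Overall = T AND T AND T = true.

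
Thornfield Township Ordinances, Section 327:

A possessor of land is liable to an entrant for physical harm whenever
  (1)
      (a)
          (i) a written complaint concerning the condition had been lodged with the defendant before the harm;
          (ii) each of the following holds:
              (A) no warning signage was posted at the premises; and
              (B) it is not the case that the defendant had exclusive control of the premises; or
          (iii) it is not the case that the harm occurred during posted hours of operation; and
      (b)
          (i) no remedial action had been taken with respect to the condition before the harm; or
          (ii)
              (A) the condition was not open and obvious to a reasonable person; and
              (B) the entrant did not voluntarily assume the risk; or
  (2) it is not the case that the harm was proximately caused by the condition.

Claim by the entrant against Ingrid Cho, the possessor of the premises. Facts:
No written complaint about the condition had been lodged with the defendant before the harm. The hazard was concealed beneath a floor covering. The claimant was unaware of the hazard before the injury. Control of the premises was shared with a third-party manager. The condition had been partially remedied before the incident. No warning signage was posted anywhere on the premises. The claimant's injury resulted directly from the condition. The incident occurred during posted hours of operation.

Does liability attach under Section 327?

Yes — liable.

(i) complaint lodged — not satisfied.
(A) no signage posted — satisfied.
(B) not (exclusive control) — holds.
(ii) = T AND T = true.
(iii) not (during posted hours) — fails.
(a): F OR T OR F → true.
(i) no remedial action — fails.
(A) not open/obvious — satisfied.
(B) no assumed risk — met.
So (ii) is satisfied (T AND T).
(b): F OR T → true.
(1): T AND T → true.
(2) not (proximate cause) — not met.
So Overall is satisfied (T OR F).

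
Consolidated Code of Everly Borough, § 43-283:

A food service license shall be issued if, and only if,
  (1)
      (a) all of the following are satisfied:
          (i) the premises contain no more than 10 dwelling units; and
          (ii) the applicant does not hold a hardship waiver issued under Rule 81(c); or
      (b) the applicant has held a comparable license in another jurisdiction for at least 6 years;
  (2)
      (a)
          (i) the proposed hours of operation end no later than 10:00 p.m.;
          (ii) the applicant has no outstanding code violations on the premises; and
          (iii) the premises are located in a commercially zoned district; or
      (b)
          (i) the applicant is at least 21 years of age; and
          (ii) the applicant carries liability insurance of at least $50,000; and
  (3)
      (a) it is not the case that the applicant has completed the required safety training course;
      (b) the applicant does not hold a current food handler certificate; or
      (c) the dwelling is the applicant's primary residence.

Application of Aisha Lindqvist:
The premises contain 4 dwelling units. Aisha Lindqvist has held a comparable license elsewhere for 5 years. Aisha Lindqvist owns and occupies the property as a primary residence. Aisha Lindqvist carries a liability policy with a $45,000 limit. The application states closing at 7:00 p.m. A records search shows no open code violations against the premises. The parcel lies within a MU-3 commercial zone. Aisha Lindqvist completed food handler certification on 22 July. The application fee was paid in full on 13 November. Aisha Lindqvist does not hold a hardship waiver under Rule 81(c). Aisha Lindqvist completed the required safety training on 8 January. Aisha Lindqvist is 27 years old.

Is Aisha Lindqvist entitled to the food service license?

(i) ≤ 10 units — holds.
(ii) not (hardship waiver) — holds.
(a) = T AND T = true.
(b) prior license ≥ 6 yr — fails.
(1) = T OR F = true.
(i) closes by 10 p.m. — holds.
(ii) no code violations — holds.
(iii) commercially zoned — met.
(a): T AND T AND T → true.
(i) age ≥ 21 — satisfied.
(ii) insurance ≥ $50,000 — not satisfied.
(b): T AND F → false.
So (2) is satisfied (T OR F).
(a) not (safety training) — not satisfied.
(b) not (food handler cert.) — not satisfied.
(c) primary residence — satisfied.
(3): F OR F OR T → true.
Overall = T AND T AND T = true.

Yes — granted.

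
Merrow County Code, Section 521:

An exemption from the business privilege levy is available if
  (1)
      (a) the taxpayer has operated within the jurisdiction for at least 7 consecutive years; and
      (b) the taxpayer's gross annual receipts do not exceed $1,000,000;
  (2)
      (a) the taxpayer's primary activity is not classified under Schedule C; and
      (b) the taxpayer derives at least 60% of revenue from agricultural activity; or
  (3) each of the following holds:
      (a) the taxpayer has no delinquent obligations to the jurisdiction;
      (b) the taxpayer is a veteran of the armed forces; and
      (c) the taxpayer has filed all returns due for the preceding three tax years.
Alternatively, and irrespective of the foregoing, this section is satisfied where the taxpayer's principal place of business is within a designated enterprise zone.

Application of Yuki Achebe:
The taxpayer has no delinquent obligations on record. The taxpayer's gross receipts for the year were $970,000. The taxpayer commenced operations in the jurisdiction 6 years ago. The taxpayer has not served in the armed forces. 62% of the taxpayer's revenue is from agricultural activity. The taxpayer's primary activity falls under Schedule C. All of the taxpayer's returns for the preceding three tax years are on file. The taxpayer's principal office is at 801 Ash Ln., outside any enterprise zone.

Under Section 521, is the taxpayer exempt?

No — not exempt.

(a) ≥ 7 yrs in jurisdiction — fails.
(b) receipts ≤ $1,000,000 — met.
(1) = F AND T = false.
(a) not (Schedule C activity) — fails.
(b) ≥60% agricultural — holds.
(2) = F AND T = false.
(a) no delinquency — satisfied.
(b) veteran — not satisfied.
(c) returns current — met.
(3) = T AND F AND T = false.
So Overall is not satisfied (F OR F OR F).
Exception (in enterprise zone) — not satisfied.
Result: main false OR exception false → false.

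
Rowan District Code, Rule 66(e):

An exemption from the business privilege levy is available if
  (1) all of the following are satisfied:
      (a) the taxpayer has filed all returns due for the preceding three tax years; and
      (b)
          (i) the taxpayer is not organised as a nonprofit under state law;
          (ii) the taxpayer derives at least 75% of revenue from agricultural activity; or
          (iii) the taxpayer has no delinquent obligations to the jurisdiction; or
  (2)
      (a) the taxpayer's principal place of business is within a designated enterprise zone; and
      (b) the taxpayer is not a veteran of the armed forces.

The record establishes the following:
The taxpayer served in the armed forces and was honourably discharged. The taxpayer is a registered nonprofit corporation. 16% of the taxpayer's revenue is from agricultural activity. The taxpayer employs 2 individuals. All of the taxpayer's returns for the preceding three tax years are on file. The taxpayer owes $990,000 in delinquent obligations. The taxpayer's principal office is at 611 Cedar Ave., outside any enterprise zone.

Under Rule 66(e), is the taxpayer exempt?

(a) returns current — satisfied.
(i) not (nonprofit) — not met.
(ii) ≥75% agricultural — fails.
(iii) no delinquency — fails.
(b): F OR F OR F → false.
(1): T AND F → false.
(a) in enterprise zone — not satisfied.
(b) not (veteran) — not satisfied.
So (2) is not satisfied (F AND F).
Overall: F OR F → false.

No — not exempt.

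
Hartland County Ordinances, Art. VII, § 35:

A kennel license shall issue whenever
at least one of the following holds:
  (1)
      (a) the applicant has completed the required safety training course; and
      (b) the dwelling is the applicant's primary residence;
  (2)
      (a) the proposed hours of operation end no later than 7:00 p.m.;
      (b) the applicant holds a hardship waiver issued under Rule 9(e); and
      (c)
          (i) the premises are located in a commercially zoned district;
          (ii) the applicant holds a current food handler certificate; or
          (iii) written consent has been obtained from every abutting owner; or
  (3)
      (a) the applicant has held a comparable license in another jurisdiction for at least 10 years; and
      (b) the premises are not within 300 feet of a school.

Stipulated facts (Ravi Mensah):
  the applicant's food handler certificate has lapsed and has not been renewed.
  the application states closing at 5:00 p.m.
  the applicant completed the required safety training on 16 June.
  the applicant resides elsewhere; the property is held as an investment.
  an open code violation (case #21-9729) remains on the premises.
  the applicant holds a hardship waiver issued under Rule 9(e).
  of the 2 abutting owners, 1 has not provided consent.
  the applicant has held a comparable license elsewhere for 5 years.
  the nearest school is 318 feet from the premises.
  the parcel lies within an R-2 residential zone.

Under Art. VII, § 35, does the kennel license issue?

(a) safety training — met.
(b) primary residence — fails.
(1): T AND F → false.
(a) closes by 7 p.m. — holds.
(b) hardship waiver — satisfied.
(i) commercially zoned — not satisfied.
(ii) food handler cert. — not met.
(iii) all abutters consent — not satisfied.
(c) = F OR F OR F = false.
(2) = T AND T AND F = false.
(a) prior license ≥ 10 yr — fails.
(b) ≥300 ft from school — satisfied.
(3): F AND T → false.
Overall = F OR F OR F = false.

No — denied.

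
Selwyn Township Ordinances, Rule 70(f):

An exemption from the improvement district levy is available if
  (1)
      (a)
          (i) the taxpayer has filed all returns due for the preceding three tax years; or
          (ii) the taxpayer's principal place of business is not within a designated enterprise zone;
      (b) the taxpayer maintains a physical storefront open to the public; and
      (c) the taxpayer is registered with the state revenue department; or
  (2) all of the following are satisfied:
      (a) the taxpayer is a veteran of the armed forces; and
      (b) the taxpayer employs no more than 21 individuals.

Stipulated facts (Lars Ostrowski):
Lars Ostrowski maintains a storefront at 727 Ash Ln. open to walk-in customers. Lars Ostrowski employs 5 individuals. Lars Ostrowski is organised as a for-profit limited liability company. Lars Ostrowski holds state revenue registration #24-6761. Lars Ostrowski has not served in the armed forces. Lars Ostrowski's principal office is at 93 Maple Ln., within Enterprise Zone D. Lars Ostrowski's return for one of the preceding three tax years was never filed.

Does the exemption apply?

No — not exempt.

(i) returns current — not satisfied.
(ii) not (in enterprise zone) — fails.
So (a) is not satisfied (F OR F).
(b) has storefront — satisfied.
(c) state-registered — met.
So (1) is not satisfied (F AND T AND T).
(a) veteran — not met.
(b) ≤ 21 employees — satisfied.
(2): F AND T → false.
Overall = F OR F = false.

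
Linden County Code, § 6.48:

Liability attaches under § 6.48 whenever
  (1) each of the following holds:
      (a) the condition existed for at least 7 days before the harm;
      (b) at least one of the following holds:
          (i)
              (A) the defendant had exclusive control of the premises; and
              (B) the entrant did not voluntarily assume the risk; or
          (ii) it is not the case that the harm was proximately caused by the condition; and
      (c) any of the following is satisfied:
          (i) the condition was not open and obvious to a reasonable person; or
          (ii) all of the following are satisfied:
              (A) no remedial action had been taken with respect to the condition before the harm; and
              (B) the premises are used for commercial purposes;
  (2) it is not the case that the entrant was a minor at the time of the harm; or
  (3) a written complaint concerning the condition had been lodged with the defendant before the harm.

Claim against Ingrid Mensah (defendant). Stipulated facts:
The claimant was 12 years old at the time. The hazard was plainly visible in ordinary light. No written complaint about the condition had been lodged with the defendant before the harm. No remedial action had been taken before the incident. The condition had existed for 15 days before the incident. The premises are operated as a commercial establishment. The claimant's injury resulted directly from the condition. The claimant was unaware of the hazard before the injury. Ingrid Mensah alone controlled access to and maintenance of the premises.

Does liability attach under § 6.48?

(a) condition ≥7 days old — satisfied.
(A) exclusive control — met.
(B) no assumed risk — met.
(i) = T AND T = true.
(ii) not (proximate cause) — not satisfied.
So (b) is satisfied (T OR F).
(i) not open/obvious — fails.
(A) no remedial action — holds.
(B) commercial use — satisfied.
(ii): T AND T → true.
So (c) is satisfied (F OR T).
So (1) is satisfied (T AND T AND T).
(2) not (entrant a minor) — fails.
(3) complaint lodged — not met.
Overall: T OR F OR F → true.

Yes — liable.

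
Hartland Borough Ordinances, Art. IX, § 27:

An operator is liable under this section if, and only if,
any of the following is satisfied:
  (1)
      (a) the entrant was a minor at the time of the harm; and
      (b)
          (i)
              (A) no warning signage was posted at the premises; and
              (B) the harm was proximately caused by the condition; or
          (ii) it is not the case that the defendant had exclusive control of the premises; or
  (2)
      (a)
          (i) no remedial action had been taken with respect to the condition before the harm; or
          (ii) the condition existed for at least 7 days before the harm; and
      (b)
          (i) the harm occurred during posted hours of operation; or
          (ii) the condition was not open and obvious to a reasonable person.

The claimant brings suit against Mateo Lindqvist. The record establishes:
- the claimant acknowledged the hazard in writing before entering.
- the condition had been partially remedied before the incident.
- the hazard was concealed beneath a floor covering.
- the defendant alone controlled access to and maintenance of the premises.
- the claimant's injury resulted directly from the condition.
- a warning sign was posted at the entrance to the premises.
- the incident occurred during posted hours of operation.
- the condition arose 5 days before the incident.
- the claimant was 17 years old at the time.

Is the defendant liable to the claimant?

No — not liable.

(a) entrant a minor — met.
(A) no signage posted — not satisfied.
(B) proximate cause — satisfied.
(i): F AND T → false.
(ii) not (exclusive control) — not satisfied.
(b) = F OR F = false.
So (1) is not satisfied (T AND F).
(i) no remedial action — fails.
(ii) condition ≥7 days old — not satisfied.
So (a) is not satisfied (F OR F).
(i) during posted hours — met.
(ii) not open/obvious — met.
(b): T OR T → true.
(2) = F AND T = false.
Overall = F OR F = false.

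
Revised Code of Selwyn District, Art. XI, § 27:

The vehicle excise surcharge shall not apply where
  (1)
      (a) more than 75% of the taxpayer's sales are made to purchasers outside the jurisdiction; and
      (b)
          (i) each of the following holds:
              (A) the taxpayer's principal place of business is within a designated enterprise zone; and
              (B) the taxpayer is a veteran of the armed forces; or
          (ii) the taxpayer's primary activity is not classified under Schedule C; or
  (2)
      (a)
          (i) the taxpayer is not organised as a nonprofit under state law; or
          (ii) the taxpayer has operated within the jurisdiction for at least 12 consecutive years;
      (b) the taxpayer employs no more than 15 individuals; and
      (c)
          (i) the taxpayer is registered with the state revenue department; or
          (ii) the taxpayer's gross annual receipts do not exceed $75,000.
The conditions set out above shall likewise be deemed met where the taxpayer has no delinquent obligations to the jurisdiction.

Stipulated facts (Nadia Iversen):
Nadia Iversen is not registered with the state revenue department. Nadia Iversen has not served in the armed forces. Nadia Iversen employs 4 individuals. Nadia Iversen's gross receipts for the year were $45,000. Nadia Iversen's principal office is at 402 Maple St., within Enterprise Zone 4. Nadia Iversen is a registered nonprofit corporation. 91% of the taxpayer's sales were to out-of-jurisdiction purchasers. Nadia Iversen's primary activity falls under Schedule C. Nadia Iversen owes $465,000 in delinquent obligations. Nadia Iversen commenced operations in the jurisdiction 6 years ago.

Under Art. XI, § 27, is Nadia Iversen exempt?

No — not exempt.

(a) >75% out-of-jur. sales — met.
(A) in enterprise zone — met.
(B) veteran — not met.
So (i) is not satisfied (T AND F).
(ii) not (Schedule C activity) — not satisfied.
(b): F OR F → false.
(1): T AND F → false.
(i) not (nonprofit) — not satisfied.
(ii) ≥ 12 yrs in jurisdiction — fails.
(a) = F OR F = false.
(b) ≤ 15 employees — met.
(i) state-registered — fails.
(ii) receipts ≤ $75,000 — met.
So (c) is satisfied (F OR T).
So (2) is not satisfied (F AND T AND T).
Overall: F OR F → false.
Exception (no delinquency) — not satisfied.
Result: main false OR exception false → false.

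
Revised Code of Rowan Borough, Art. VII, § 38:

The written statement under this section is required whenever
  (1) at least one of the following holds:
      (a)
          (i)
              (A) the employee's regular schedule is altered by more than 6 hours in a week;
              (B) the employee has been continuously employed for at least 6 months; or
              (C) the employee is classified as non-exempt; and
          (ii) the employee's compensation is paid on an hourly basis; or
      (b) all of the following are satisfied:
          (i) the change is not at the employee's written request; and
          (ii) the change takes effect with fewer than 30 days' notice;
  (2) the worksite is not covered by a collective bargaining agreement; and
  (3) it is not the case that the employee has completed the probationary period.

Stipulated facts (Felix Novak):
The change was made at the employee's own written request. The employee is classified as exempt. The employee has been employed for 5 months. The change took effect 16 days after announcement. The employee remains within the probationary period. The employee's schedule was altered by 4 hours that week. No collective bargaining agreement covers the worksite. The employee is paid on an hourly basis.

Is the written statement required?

No — not required.

(A) schedule shift > 6h — not satisfied.
(B) tenure ≥ 6 mo. — not satisfied.
(C) non-exempt — not satisfied.
(i): F OR F OR F → false.
(ii) hourly-paid — met.
So (a) is not satisfied (F AND T).
(i) not employee-requested — not satisfied.
(ii) < 30 days' notice — met.
(b): F AND T → false.
(1) = F OR F = false.
(2) no CBA — met.
(3) not (past probation) — met.
Overall = F AND T AND T = false.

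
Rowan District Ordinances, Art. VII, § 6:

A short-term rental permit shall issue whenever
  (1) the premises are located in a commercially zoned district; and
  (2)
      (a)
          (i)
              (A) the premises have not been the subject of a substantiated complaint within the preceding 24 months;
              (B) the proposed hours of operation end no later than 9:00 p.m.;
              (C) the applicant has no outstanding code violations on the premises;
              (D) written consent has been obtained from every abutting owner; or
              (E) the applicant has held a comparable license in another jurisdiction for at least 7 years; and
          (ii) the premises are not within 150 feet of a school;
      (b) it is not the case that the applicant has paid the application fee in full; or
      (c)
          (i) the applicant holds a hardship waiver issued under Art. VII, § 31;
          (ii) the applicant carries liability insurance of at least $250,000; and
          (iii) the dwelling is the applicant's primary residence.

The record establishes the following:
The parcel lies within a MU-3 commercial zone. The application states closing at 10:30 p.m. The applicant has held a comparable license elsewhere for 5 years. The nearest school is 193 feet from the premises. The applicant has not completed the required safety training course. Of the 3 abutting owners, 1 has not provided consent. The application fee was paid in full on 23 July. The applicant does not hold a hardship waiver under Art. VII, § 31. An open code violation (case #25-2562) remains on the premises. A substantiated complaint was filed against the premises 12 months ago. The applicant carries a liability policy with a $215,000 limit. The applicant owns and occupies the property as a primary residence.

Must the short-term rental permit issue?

(1) commercially zoned — holds.
(A) no complaint in 24 mo. — fails.
(B) closes by 9 p.m. — fails.
(C) no code violations — not satisfied.
(D) all abutters consent — not satisfied.
(E) prior license ≥ 7 yr — not met.
So (i) is not satisfied (F OR F OR F OR F OR F).
(ii) ≥150 ft from school — met.
(a) = F AND T = false.
(b) not (fee paid) — not met.
(i) hardship waiver — not met.
(ii) insurance ≥ $250,000 — fails.
(iii) primary residence — holds.
(c): F AND F AND T → false.
(2) = F OR F OR F = false.
Overall: T AND F → false.

No — denied.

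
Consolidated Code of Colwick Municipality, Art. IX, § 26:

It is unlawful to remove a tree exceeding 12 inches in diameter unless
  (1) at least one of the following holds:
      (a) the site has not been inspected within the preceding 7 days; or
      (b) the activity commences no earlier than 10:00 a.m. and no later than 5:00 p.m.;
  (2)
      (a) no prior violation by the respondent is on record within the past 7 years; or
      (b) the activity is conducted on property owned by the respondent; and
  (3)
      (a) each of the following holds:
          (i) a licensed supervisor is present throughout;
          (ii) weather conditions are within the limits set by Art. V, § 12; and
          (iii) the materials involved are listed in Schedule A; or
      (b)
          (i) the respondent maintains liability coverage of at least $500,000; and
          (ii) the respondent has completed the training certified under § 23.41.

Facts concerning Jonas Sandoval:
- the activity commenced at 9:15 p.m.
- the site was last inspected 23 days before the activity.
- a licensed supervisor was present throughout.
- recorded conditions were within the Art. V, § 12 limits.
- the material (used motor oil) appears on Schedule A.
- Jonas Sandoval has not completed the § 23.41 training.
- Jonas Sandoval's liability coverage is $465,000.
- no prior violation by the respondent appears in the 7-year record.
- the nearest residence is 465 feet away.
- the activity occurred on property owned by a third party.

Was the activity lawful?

Yes — lawful.

(a) not (site inspected) — holds.
(b) start within hours — not satisfied.
So (1) is satisfied (T OR F).
(a) no prior violation — holds.
(b) own property — fails.
So (2) is satisfied (T OR F).
(i) supervisor present — satisfied.
(ii) weather ok — satisfied.
(iii) Schedule A material — met.
(a) = T AND T AND T = true.
(i) coverage ≥ $500,000 — fails.
(ii) training certified — fails.
(b) = F AND F = false.
(3) = T OR F = true.
Overall = T AND T AND T = true.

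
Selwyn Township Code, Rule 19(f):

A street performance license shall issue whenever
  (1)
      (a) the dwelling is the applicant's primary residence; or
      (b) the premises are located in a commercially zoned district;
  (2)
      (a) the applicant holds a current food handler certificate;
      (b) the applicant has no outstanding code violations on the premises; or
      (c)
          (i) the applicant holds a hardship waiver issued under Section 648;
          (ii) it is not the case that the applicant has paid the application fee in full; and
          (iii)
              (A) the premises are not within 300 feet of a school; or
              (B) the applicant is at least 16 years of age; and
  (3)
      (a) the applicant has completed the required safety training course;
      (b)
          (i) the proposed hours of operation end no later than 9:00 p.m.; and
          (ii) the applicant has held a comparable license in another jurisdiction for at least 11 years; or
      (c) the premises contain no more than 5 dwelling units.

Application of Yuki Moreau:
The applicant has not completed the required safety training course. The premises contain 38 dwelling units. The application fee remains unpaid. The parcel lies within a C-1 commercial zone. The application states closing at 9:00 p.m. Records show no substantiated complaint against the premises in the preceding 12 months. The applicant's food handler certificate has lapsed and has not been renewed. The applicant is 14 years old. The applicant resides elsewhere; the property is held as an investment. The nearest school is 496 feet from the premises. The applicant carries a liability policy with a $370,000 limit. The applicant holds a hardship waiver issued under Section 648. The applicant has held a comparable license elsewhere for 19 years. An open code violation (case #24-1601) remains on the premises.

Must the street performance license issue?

Yes — granted.

(a) primary residence — fails.
(b) commercially zoned — met.
(1) = F OR T = true.
(a) food handler cert. — fails.
(b) no code violations — not met.
(i) hardship waiver — satisfied.
(ii) not (fee paid) — holds.
(A) ≥300 ft from school — holds.
(B) age ≥ 16 — not satisfied.
So (iii) is satisfied (T OR F).
(c): T AND T AND T → true.
(2) = F OR F OR T = true.
(a) safety training — not satisfied.
(i) closes by 9 p.m. — met.
(ii) prior license ≥ 11 yr — satisfied.
(b) = T AND T = true.
(c) ≤ 5 units — fails.
So (3) is satisfied (F OR T OR F).
Overall = T AND T AND T = true.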